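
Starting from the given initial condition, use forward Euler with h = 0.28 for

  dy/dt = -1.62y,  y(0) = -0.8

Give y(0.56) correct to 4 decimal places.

Euler: y_{n+1} = y_n + h·f(t_n, y_n).
t=0.000000, y=-0.800000: f=1.296000 → y ← -0.800000 + 0.28·1.296000 = -0.437120
t=0.280000, y=-0.437120: f=0.708134 → y ← -0.437120 + 0.28·0.708134 = -0.238842
y(0.56) ≈ -0.2388

-0.2388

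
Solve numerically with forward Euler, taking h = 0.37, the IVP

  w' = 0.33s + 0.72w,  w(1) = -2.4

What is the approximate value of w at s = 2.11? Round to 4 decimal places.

-4.2543

Euler: w_{n+1} = w_n + h·f(s_n, w_n).
s=1.000000, w=-2.400000: f=-1.398000 → w ← -2.400000 + 0.37·(-1.398000) = -2.917260
s=1.370000, w=-2.917260: f=-1.648327 → w ← -2.917260 + 0.37·(-1.648327) = -3.527141
s=1.740000, w=-3.527141: f=-1.965342 → w ← -3.527141 + 0.37·(-1.965342) = -4.254317
w(2.11) ≈ -4.2543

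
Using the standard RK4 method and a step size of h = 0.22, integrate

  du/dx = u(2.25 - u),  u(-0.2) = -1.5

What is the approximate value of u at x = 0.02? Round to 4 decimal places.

RK4: k1 = f(x_n, u_n); k2 = f(x_n + h/2, u_n + (h/2)·k1); k3 = f(x_n + h/2, u_n + (h/2)·k2); k4 = f(x_n + h, u_n + h·k3); u_{n+1} = u_n + (h/6)·(k1 + 2k2 + 2k3 + k4).
x=-0.200000, u=-1.500000:
  k1 = f(-0.200000, -1.500000) = -5.625000
  k2 = f(-0.090000, -2.118750) = -9.256289
  k3 = f(-0.090000, -2.518192) = -12.007221
  k4 = f(0.020000, -4.141589) = -26.471332
  u ← -1.500000 + (0.22/6)·(k1 + 2k2 + 2k3 + k4) = -4.236190
u(0.02) ≈ -4.2362

-4.2362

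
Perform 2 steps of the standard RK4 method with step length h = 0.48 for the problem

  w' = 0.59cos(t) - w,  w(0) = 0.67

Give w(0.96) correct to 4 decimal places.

0.5544

RK4: k1 = f(t_n, w_n); k2 = f(t_n + h/2, w_n + (h/2)·k1); k3 = f(t_n + h/2, w_n + (h/2)·k2); k4 = f(t_n + h, w_n + h·k3); w_{n+1} = w_n + (h/6)·(k1 + 2k2 + 2k3 + k4).
t=0.000000, w=0.670000:
  k1 = f(0.000000, 0.670000) = -0.080000
  k2 = f(0.240000, 0.650800) = -0.077711
  k3 = f(0.240000, 0.651349) = -0.078260
  k4 = f(0.480000, 0.632435) = -0.109108
  w ← 0.670000 + (0.48/6)·(k1 + 2k2 + 2k3 + k4) = 0.629916
t=0.480000, w=0.629916:
  k1 = f(0.480000, 0.629916) = -0.106589
  k2 = f(0.720000, 0.604335) = -0.160769
  k3 = f(0.720000, 0.591331) = -0.147766
  k4 = f(0.960000, 0.558988) = -0.220612
  w ← 0.629916 + (0.48/6)·(k1 + 2k2 + 2k3 + k4) = 0.554374
w(0.96) ≈ 0.5544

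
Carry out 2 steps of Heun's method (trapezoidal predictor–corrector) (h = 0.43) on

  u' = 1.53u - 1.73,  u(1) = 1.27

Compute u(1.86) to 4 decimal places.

1.6200

Heun: k1 = f(t_n, u_n); k2 = f(t_n + h, u_n + h·k1); u_{n+1} = u_n + (h/2)·(k1 + k2).
t=1.000000, u=1.270000:
  k1 = f(1.000000, 1.270000) = 0.213100
  k2 = f(1.430000, 1.361633) = 0.353298
  u ← 1.270000 + (0.43/2)·(0.213100 + 0.353298) = 1.391776
t=1.430000, u=1.391776:
  k1 = f(1.430000, 1.391776) = 0.399417
  k2 = f(1.860000, 1.563525) = 0.662193
  u ← 1.391776 + (0.43/2)·(0.399417 + 0.662193) = 1.620022
u(1.86) ≈ 1.6200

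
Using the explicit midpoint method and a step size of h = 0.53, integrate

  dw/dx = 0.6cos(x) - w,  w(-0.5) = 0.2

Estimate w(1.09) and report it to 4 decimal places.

0.4119

Midpoint: k1 = f(x_n, w_n); k2 = f(x_n + h/2, w_n + (h/2)·k1); w_{n+1} = w_n + h·k2.
x=-0.500000, w=0.200000:
  k1 = f(-0.500000, 0.200000) = 0.326550
  k2 = f(-0.235000, 0.286536) = 0.296973
  w ← 0.200000 + 0.53·0.296973 = 0.357396
x=0.030000, w=0.357396:
  k1 = f(0.030000, 0.357396) = 0.242334
  k2 = f(0.295000, 0.421614) = 0.152467
  w ← 0.357396 + 0.53·0.152467 = 0.438203
x=0.560000, w=0.438203:
  k1 = f(0.560000, 0.438203) = 0.070150
  k2 = f(0.825000, 0.456793) = -0.049659
  w ← 0.438203 + 0.53·(-0.049659) = 0.411884
w(1.09) ≈ 0.4119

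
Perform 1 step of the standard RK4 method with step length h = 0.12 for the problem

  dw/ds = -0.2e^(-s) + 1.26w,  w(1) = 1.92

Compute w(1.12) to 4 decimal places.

2.2244

RK4: k1 = f(s_n, w_n); k2 = f(s_n + h/2, w_n + (h/2)·k1); k3 = f(s_n + h/2, w_n + (h/2)·k2); k4 = f(s_n + h, w_n + h·k3); w_{n+1} = w_n + (h/6)·(k1 + 2k2 + 2k3 + k4).
s=1.000000, w=1.920000:
  k1 = f(1.000000, 1.920000) = 2.345624
  k2 = f(1.060000, 2.060737) = 2.527238
  k3 = f(1.060000, 2.071634) = 2.540968
  k4 = f(1.120000, 2.224916) = 2.738138
  w ← 1.920000 + (0.12/6)·(k1 + 2k2 + 2k3 + k4) = 2.224403
w(1.12) ≈ 2.2244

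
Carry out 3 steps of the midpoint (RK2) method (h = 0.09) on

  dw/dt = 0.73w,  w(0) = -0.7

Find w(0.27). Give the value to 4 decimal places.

-0.8524

Midpoint: k1 = f(t_n, w_n); k2 = f(t_n + h/2, w_n + (h/2)·k1); w_{n+1} = w_n + h·k2.
t=0.000000, w=-0.700000:
  k1 = f(0.000000, -0.700000) = -0.511000
  k2 = f(0.045000, -0.722995) = -0.527786
  w ← -0.700000 + 0.09·(-0.527786) = -0.747501
t=0.090000, w=-0.747501:
  k1 = f(0.090000, -0.747501) = -0.545676
  k2 = f(0.135000, -0.772056) = -0.563601
  w ← -0.747501 + 0.09·(-0.563601) = -0.798225
t=0.180000, w=-0.798225:
  k1 = f(0.180000, -0.798225) = -0.582704
  k2 = f(0.225000, -0.824447) = -0.601846
  w ← -0.798225 + 0.09·(-0.601846) = -0.852391
w(0.27) ≈ -0.8524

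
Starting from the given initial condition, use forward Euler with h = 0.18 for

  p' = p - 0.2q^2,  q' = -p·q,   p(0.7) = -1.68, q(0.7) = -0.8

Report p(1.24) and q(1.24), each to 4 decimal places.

Euler on (p,q): p_{n+1} = p_n + h·p', q_{n+1} = q_n + h·q'.
0.700000: (-1.680000, -0.800000); f=(-1.808000, -1.344000) → (-2.005440, -1.041920)
0.880000: (-2.005440, -1.041920); f=(-2.222559, -2.089508) → (-2.405501, -1.418031)
1.060000: (-2.405501, -1.418031); f=(-2.807663, -3.411076) → (-2.910880, -2.032025)
(p(1.24), q(1.24)) ≈ (-2.9109, -2.0320)

-2.9109, -2.0320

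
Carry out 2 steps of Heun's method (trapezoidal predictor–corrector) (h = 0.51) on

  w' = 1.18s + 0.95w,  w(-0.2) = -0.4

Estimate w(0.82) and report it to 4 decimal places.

Heun: k1 = f(s_n, w_n); k2 = f(s_n + h, w_n + h·k1); w_{n+1} = w_n + (h/2)·(k1 + k2).
s=-0.200000, w=-0.400000:
  k1 = f(-0.200000, -0.400000) = -0.616000
  k2 = f(0.310000, -0.714160) = -0.312652
  w ← -0.400000 + (0.51/2)·(-0.616000 + (-0.312652)) = -0.636806
s=0.310000, w=-0.636806:
  k1 = f(0.310000, -0.636806) = -0.239166
  k2 = f(0.820000, -0.758781) = 0.246758
  w ← -0.636806 + (0.51/2)·(-0.239166 + 0.246758) = -0.634870
w(0.82) ≈ -0.6349

-0.6349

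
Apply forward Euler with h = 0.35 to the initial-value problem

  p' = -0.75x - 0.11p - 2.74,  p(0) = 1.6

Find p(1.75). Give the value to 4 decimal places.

Euler: p_{n+1} = p_n + h·f(x_n, p_n).
x=0.000000, p=1.600000: f=-2.916000 → p ← 1.600000 + 0.35·(-2.916000) = 0.579400
x=0.350000, p=0.579400: f=-3.066234 → p ← 0.579400 + 0.35·(-3.066234) = -0.493782
x=0.700000, p=-0.493782: f=-3.210684 → p ← -0.493782 + 0.35·(-3.210684) = -1.617521
x=1.050000, p=-1.617521: f=-3.349573 → p ← -1.617521 + 0.35·(-3.349573) = -2.789872
x=1.400000, p=-2.789872: f=-3.483114 → p ← -2.789872 + 0.35·(-3.483114) = -4.008962
p(1.75) ≈ -4.0090

-4.0090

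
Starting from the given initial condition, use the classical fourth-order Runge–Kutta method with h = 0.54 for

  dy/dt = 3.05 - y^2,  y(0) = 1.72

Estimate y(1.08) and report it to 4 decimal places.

1.7440

RK4: k1 = f(t_n, y_n); k2 = f(t_n + h/2, y_n + (h/2)·k1); k3 = f(t_n + h/2, y_n + (h/2)·k2); k4 = f(t_n + h, y_n + h·k3); y_{n+1} = y_n + (h/6)·(k1 + 2k2 + 2k3 + k4).
t=0.000000, y=1.720000:
  k1 = f(0.000000, 1.720000) = 0.091600
  k2 = f(0.270000, 1.744732) = 0.005910
  k3 = f(0.270000, 1.721596) = 0.086108
  k4 = f(0.540000, 1.766498) = -0.070516
  y ← 1.720000 + (0.54/6)·(k1 + 2k2 + 2k3 + k4) = 1.738461
t=0.540000, y=1.738461:
  k1 = f(0.540000, 1.738461) = 0.027754
  k2 = f(0.810000, 1.745954) = 0.001643
  k3 = f(0.810000, 1.738904) = 0.026211
  k4 = f(1.080000, 1.752615) = -0.021659
  y ← 1.738461 + (0.54/6)·(k1 + 2k2 + 2k3 + k4) = 1.744023
y(1.08) ≈ 1.7440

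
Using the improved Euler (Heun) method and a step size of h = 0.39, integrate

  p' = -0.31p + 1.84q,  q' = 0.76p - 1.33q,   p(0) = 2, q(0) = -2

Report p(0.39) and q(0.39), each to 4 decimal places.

1.0093, -1.0411

Heun on (p,q): k1 = f(t_n, state_n); k2 = f(t_n + h, state_n + h·k1); state_{n+1} = state_n + (h/2)·(k1 + k2).
0.000000: (2.000000, -2.000000)
  k1 = (-4.300000, 4.180000)
  predictor → (0.323000, -0.369800)
  k2 = (-0.780562, 0.737314)
  → (1.009290, -1.041124)
(p(0.39), q(0.39)) ≈ (1.0093, -1.0411)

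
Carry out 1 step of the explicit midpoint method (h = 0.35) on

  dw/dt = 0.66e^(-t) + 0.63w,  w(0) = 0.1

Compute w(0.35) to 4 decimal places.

0.3439

Midpoint: k1 = f(t_n, w_n); k2 = f(t_n + h/2, w_n + (h/2)·k1); w_{n+1} = w_n + h·k2.
t=0.000000, w=0.100000:
  k1 = f(0.000000, 0.100000) = 0.723000
  k2 = f(0.175000, 0.226525) = 0.696752
  w ← 0.100000 + 0.35·0.696752 = 0.343863
w(0.35) ≈ 0.3439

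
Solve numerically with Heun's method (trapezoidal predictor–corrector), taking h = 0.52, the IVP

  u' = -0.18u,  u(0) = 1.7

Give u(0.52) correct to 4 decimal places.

Heun: k1 = f(x_n, u_n); k2 = f(x_n + h, u_n + h·k1); u_{n+1} = u_n + (h/2)·(k1 + k2).
x=0.000000, u=1.700000:
  k1 = f(0.000000, 1.700000) = -0.306000
  k2 = f(0.520000, 1.540880) = -0.277358
  u ← 1.700000 + (0.52/2)·(-0.306000 + (-0.277358)) = 1.548327
u(0.52) ≈ 1.5483

1.5483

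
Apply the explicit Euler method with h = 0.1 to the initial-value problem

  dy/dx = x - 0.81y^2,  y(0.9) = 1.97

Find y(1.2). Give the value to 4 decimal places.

1.5018

Euler: y_{n+1} = y_n + h·f(x_n, y_n).
x=0.900000, y=1.970000: f=-2.243529 → y ← 1.970000 + 0.1·(-2.243529) = 1.745647
x=1.000000, y=1.745647: f=-1.468300 → y ← 1.745647 + 0.1·(-1.468300) = 1.598817
x=1.100000, y=1.598817: f=-0.970535 → y ← 1.598817 + 0.1·(-0.970535) = 1.501764
y(1.2) ≈ 1.5018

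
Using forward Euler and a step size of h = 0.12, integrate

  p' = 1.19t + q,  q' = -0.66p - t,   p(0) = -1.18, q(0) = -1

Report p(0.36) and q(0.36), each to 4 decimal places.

-1.4555, -0.7366

Euler on (p,q): p_{n+1} = p_n + h·p', q_{n+1} = q_n + h·q'.
0.000000: (-1.180000, -1.000000); f=(-1.000000, 0.778800) → (-1.300000, -0.906544)
0.120000: (-1.300000, -0.906544); f=(-0.763744, 0.738000) → (-1.391649, -0.817984)
0.240000: (-1.391649, -0.817984); f=(-0.532384, 0.678489) → (-1.455535, -0.736565)
(p(0.36), q(0.36)) ≈ (-1.4555, -0.7366)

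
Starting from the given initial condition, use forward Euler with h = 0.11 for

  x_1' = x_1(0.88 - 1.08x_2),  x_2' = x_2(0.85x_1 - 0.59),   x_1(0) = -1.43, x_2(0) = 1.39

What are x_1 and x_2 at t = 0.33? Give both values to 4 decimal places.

Euler on (x_1,x_2): x_1_{n+1} = x_1_n + h·x_1', x_2_{n+1} = x_2_n + h·x_2'.
0.000000: (-1.430000, 1.390000); f=(0.888316, -2.509645) → (-1.332285, 1.113939)
0.110000: (-1.332285, 1.113939); f=(0.430400, -1.918696) → (-1.284941, 0.902882)
0.220000: (-1.284941, 0.902882); f=(0.122215, -1.518829) → (-1.271498, 0.735811)
(x_1(0.33), x_2(0.33)) ≈ (-1.2715, 0.7358)

-1.2715, 0.7358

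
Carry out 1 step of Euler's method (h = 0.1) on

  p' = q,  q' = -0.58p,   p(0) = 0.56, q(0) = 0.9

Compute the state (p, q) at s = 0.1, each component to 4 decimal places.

0.6500, 0.8675

Euler on (p,q): p_{n+1} = p_n + h·p', q_{n+1} = q_n + h·q'.
0.000000: (0.560000, 0.900000); f=(0.900000, -0.324800) → (0.650000, 0.867520)
(p(0.1), q(0.1)) ≈ (0.6500, 0.8675)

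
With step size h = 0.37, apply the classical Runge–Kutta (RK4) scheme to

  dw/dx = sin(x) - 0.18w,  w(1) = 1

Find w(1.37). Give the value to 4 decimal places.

RK4: k1 = f(x_n, w_n); k2 = f(x_n + h/2, w_n + (h/2)·k1); k3 = f(x_n + h/2, w_n + (h/2)·k2); k4 = f(x_n + h, w_n + h·k3); w_{n+1} = w_n + (h/6)·(k1 + 2k2 + 2k3 + k4).
x=1.000000, w=1.000000:
  k1 = f(1.000000, 1.000000) = 0.661471
  k2 = f(1.185000, 1.122372) = 0.724472
  k3 = f(1.185000, 1.134027) = 0.722374
  k4 = f(1.370000, 1.267278) = 0.751798
  w ← 1.000000 + (0.37/6)·(k1 + 2k2 + 2k3 + k4) = 1.265596
w(1.37) ≈ 1.2656

1.2656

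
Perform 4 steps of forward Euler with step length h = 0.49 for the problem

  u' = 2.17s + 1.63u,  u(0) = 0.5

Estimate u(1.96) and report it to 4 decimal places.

10.3567

Euler: u_{n+1} = u_n + h·f(s_n, u_n).
s=0.000000, u=0.500000: f=0.815000 → u ← 0.500000 + 0.49·0.815000 = 0.899350
s=0.490000, u=0.899350: f=2.529240 → u ← 0.899350 + 0.49·2.529240 = 2.138678
s=0.980000, u=2.138678: f=5.612645 → u ← 2.138678 + 0.49·5.612645 = 4.888874
s=1.470000, u=4.888874: f=11.158764 → u ← 4.888874 + 0.49·11.158764 = 10.356668
u(1.96) ≈ 10.3567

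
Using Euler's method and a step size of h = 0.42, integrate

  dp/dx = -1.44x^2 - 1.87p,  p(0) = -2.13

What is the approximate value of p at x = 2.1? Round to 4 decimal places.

-1.9347

Euler: p_{n+1} = p_n + h·f(x_n, p_n).
x=0.000000, p=-2.130000: f=3.983100 → p ← -2.130000 + 0.42·3.983100 = -0.457098
x=0.420000, p=-0.457098: f=0.600757 → p ← -0.457098 + 0.42·0.600757 = -0.204780
x=0.840000, p=-0.204780: f=-0.633125 → p ← -0.204780 + 0.42·(-0.633125) = -0.470693
x=1.260000, p=-0.470693: f=-1.405949 → p ← -0.470693 + 0.42·(-1.405949) = -1.061191
x=1.680000, p=-1.061191: f=-2.079829 → p ← -1.061191 + 0.42·(-2.079829) = -1.934719
p(2.1) ≈ -1.9347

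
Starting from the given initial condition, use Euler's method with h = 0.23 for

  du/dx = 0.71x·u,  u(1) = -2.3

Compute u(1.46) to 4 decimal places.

-3.2130

Euler: u_{n+1} = u_n + h·f(x_n, u_n).
x=1.000000, u=-2.300000: f=-1.633000 → u ← -2.300000 + 0.23·(-1.633000) = -2.675590
x=1.230000, u=-2.675590: f=-2.336593 → u ← -2.675590 + 0.23·(-2.336593) = -3.213006
u(1.46) ≈ -3.2130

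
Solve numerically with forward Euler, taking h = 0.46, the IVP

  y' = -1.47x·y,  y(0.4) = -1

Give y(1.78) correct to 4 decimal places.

-0.0328

Euler: y_{n+1} = y_n + h·f(x_n, y_n).
x=0.400000, y=-1.000000: f=0.588000 → y ← -1.000000 + 0.46·0.588000 = -0.729520
x=0.860000, y=-0.729520: f=0.922259 → y ← -0.729520 + 0.46·0.922259 = -0.305281
x=1.320000, y=-0.305281: f=0.592367 → y ← -0.305281 + 0.46·0.592367 = -0.032792
y(1.78) ≈ -0.0328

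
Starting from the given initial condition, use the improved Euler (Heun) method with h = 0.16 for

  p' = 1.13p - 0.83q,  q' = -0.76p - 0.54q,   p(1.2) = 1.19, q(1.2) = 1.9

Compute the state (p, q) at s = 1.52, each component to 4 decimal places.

1.1866, 1.3379

Heun on (p,q): k1 = f(s_n, state_n); k2 = f(s_n + h, state_n + h·k1); state_{n+1} = state_n + (h/2)·(k1 + k2).
1.200000: (1.190000, 1.900000)
  k1 = (-0.232300, -1.930400)
  predictor → (1.152832, 1.591136)
  k2 = (-0.017943, -1.735366)
  → (1.169981, 1.606739)
1.360000: (1.169981, 1.606739)
  k1 = (-0.011515, -1.756824)
  predictor → (1.168138, 1.325647)
  k2 = (0.219709, -1.603634)
  → (1.186636, 1.337902)
(p(1.52), q(1.52)) ≈ (1.1866, 1.3379)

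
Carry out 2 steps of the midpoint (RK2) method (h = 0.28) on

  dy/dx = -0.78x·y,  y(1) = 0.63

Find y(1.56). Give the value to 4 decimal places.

Midpoint: k1 = f(x_n, y_n); k2 = f(x_n + h/2, y_n + (h/2)·k1); y_{n+1} = y_n + h·k2.
x=1.000000, y=0.630000:
  k1 = f(1.000000, 0.630000) = -0.491400
  k2 = f(1.140000, 0.561204) = -0.499023
  y ← 0.630000 + 0.28·(-0.499023) = 0.490274
x=1.280000, y=0.490274:
  k1 = f(1.280000, 0.490274) = -0.489489
  k2 = f(1.420000, 0.421745) = -0.467125
  y ← 0.490274 + 0.28·(-0.467125) = 0.359479
y(1.56) ≈ 0.3595

0.3595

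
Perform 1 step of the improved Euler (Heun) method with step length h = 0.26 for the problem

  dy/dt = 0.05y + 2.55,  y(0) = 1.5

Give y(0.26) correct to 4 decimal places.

Heun: k1 = f(t_n, y_n); k2 = f(t_n + h, y_n + h·k1); y_{n+1} = y_n + (h/2)·(k1 + k2).
t=0.000000, y=1.500000:
  k1 = f(0.000000, 1.500000) = 2.625000
  k2 = f(0.260000, 2.182500) = 2.659125
  y ← 1.500000 + (0.26/2)·(2.625000 + 2.659125) = 2.186936
y(0.26) ≈ 2.1869

2.1869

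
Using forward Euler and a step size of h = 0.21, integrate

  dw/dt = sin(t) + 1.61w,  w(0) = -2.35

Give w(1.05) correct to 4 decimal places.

-9.5010

Euler: w_{n+1} = w_n + h·f(t_n, w_n).
t=0.000000, w=-2.350000: f=-3.783500 → w ← -2.350000 + 0.21·(-3.783500) = -3.144535
t=0.210000, w=-3.144535: f=-4.854241 → w ← -3.144535 + 0.21·(-4.854241) = -4.163926
t=0.420000, w=-4.163926: f=-6.296160 → w ← -4.163926 + 0.21·(-6.296160) = -5.486119
t=0.630000, w=-5.486119: f=-8.243507 → w ← -5.486119 + 0.21·(-8.243507) = -7.217256
t=0.840000, w=-7.217256: f=-10.875139 → w ← -7.217256 + 0.21·(-10.875139) = -9.501035
w(1.05) ≈ -9.5010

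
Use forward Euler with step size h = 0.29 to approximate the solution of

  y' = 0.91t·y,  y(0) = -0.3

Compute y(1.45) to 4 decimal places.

-0.5981

Euler: y_{n+1} = y_n + h·f(t_n, y_n).
t=0.000000, y=-0.300000: f=0.000000 → y ← -0.300000 + 0.29·0.000000 = -0.300000
t=0.290000, y=-0.300000: f=-0.079170 → y ← -0.300000 + 0.29·(-0.079170) = -0.322959
t=0.580000, y=-0.322959: f=-0.170458 → y ← -0.322959 + 0.29·(-0.170458) = -0.372392
t=0.870000, y=-0.372392: f=-0.294823 → y ← -0.372392 + 0.29·(-0.294823) = -0.457891
t=1.160000, y=-0.457891: f=-0.483349 → y ← -0.457891 + 0.29·(-0.483349) = -0.598062
y(1.45) ≈ -0.5981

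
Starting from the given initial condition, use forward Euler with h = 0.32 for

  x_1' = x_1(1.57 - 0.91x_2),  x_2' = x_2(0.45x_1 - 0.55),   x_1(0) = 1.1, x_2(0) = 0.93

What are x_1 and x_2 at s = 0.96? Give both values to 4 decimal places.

2.0623, 0.9918

Euler on (x_1,x_2): x_1_{n+1} = x_1_n + h·x_1', x_2_{n+1} = x_2_n + h·x_2'.
0.000000: (1.100000, 0.930000); f=(0.796070, -0.051150) → (1.354742, 0.913632)
0.320000: (1.354742, 0.913632); f=(1.000606, 0.054484) → (1.674936, 0.931067)
0.640000: (1.674936, 0.931067); f=(1.210525, 0.189678) → (2.062304, 0.991764)
(x_1(0.96), x_2(0.96)) ≈ (2.0623, 0.9918)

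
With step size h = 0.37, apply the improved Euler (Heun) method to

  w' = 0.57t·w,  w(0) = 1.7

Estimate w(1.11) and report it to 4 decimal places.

2.4071

Heun: k1 = f(t_n, w_n); k2 = f(t_n + h, w_n + h·k1); w_{n+1} = w_n + (h/2)·(k1 + k2).
t=0.000000, w=1.700000:
  k1 = f(0.000000, 1.700000) = 0.000000
  k2 = f(0.370000, 1.700000) = 0.358530
  w ← 1.700000 + (0.37/2)·(0.000000 + 0.358530) = 1.766328
t=0.370000, w=1.766328:
  k1 = f(0.370000, 1.766328) = 0.372519
  k2 = f(0.740000, 1.904160) = 0.803175
  w ← 1.766328 + (0.37/2)·(0.372519 + 0.803175) = 1.983831
t=0.740000, w=1.983831:
  k1 = f(0.740000, 1.983831) = 0.836780
  k2 = f(1.110000, 2.293440) = 1.451059
  w ← 1.983831 + (0.37/2)·(0.836780 + 1.451059) = 2.407082
w(1.11) ≈ 2.4071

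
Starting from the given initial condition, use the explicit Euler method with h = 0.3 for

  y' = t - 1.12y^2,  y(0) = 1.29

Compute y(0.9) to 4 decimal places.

Euler: y_{n+1} = y_n + h·f(t_n, y_n).
t=0.000000, y=1.290000: f=-1.863792 → y ← 1.290000 + 0.3·(-1.863792) = 0.730862
t=0.300000, y=0.730862: f=-0.298259 → y ← 0.730862 + 0.3·(-0.298259) = 0.641385
t=0.600000, y=0.641385: f=0.139261 → y ← 0.641385 + 0.3·0.139261 = 0.683163
y(0.9) ≈ 0.6832

0.6832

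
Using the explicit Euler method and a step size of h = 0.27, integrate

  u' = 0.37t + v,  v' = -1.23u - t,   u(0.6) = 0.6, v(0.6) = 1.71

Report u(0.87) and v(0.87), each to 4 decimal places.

1.1216, 1.3487

Euler on (u,v): u_{n+1} = u_n + h·u', v_{n+1} = v_n + h·v'.
0.600000: (0.600000, 1.710000); f=(1.932000, -1.338000) → (1.121640, 1.348740)
(u(0.87), v(0.87)) ≈ (1.1216, 1.3487)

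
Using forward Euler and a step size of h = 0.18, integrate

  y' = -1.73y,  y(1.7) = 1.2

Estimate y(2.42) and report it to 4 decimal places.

0.2698

Euler: y_{n+1} = y_n + h·f(x_n, y_n).
x=1.700000, y=1.200000: f=-2.076000 → y ← 1.200000 + 0.18·(-2.076000) = 0.826320
x=1.880000, y=0.826320: f=-1.429534 → y ← 0.826320 + 0.18·(-1.429534) = 0.569004
x=2.060000, y=0.569004: f=-0.984377 → y ← 0.569004 + 0.18·(-0.984377) = 0.391816
x=2.240000, y=0.391816: f=-0.677842 → y ← 0.391816 + 0.18·(-0.677842) = 0.269805
y(2.42) ≈ 0.2698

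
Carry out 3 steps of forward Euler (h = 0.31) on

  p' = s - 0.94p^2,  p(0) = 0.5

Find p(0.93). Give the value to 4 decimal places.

0.5979

Euler: p_{n+1} = p_n + h·f(s_n, p_n).
s=0.000000, p=0.500000: f=-0.235000 → p ← 0.500000 + 0.31·(-0.235000) = 0.427150
s=0.310000, p=0.427150: f=0.138490 → p ← 0.427150 + 0.31·0.138490 = 0.470082
s=0.620000, p=0.470082: f=0.412282 → p ← 0.470082 + 0.31·0.412282 = 0.597889
p(0.93) ≈ 0.5979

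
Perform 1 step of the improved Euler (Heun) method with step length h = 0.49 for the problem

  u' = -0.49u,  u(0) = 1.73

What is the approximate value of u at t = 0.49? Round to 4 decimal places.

Heun: k1 = f(t_n, u_n); k2 = f(t_n + h, u_n + h·k1); u_{n+1} = u_n + (h/2)·(k1 + k2).
t=0.000000, u=1.730000:
  k1 = f(0.000000, 1.730000) = -0.847700
  k2 = f(0.490000, 1.314627) = -0.644167
  u ← 1.730000 + (0.49/2)·(-0.847700 + (-0.644167)) = 1.364493
u(0.49) ≈ 1.3645

1.3645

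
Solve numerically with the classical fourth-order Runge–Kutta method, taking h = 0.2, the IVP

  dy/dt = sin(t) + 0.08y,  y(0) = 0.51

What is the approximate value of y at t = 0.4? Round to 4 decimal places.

0.6064

RK4: k1 = f(t_n, y_n); k2 = f(t_n + h/2, y_n + (h/2)·k1); k3 = f(t_n + h/2, y_n + (h/2)·k2); k4 = f(t_n + h, y_n + h·k3); y_{n+1} = y_n + (h/6)·(k1 + 2k2 + 2k3 + k4).
t=0.000000, y=0.510000:
  k1 = f(0.000000, 0.510000) = 0.040800
  k2 = f(0.100000, 0.514080) = 0.140960
  k3 = f(0.100000, 0.524096) = 0.141761
  k4 = f(0.200000, 0.538352) = 0.241738
  y ← 0.510000 + (0.2/6)·(k1 + 2k2 + 2k3 + k4) = 0.538266
t=0.200000, y=0.538266:
  k1 = f(0.200000, 0.538266) = 0.241731
  k2 = f(0.300000, 0.562439) = 0.340515
  k3 = f(0.300000, 0.572318) = 0.341306
  k4 = f(0.400000, 0.606527) = 0.437941
  y ← 0.538266 + (0.2/6)·(k1 + 2k2 + 2k3 + k4) = 0.606376
y(0.4) ≈ 0.6064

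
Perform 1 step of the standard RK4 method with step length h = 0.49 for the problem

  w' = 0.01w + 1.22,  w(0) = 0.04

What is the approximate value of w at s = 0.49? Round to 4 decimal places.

RK4: k1 = f(s_n, w_n); k2 = f(s_n + h/2, w_n + (h/2)·k1); k3 = f(s_n + h/2, w_n + (h/2)·k2); k4 = f(s_n + h, w_n + h·k3); w_{n+1} = w_n + (h/6)·(k1 + 2k2 + 2k3 + k4).
s=0.000000, w=0.040000:
  k1 = f(0.000000, 0.040000) = 1.220400
  k2 = f(0.245000, 0.338998) = 1.223390
  k3 = f(0.245000, 0.339731) = 1.223397
  k4 = f(0.490000, 0.639465) = 1.226395
  w ← 0.040000 + (0.49/6)·(k1 + 2k2 + 2k3 + k4) = 0.639463
w(0.49) ≈ 0.6395

0.6395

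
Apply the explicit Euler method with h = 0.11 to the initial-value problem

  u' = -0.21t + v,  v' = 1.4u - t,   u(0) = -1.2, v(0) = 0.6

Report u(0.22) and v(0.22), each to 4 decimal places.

Euler on (u,v): u_{n+1} = u_n + h·u', v_{n+1} = v_n + h·v'.
0.000000: (-1.200000, 0.600000); f=(0.600000, -1.680000) → (-1.134000, 0.415200)
0.110000: (-1.134000, 0.415200); f=(0.392100, -1.697600) → (-1.090869, 0.228464)
(u(0.22), v(0.22)) ≈ (-1.0909, 0.2285)

-1.0909, 0.2285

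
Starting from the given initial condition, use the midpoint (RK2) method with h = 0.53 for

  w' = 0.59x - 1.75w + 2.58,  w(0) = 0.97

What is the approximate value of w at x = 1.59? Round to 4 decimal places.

1.7781

Midpoint: k1 = f(x_n, w_n); k2 = f(x_n + h/2, w_n + (h/2)·k1); w_{n+1} = w_n + h·k2.
x=0.000000, w=0.970000:
  k1 = f(0.000000, 0.970000) = 0.882500
  k2 = f(0.265000, 1.203863) = 0.629591
  w ← 0.970000 + 0.53·0.629591 = 1.303683
x=0.530000, w=1.303683:
  k1 = f(0.530000, 1.303683) = 0.611255
  k2 = f(0.795000, 1.465666) = 0.484135
  w ← 1.303683 + 0.53·0.484135 = 1.560275
x=1.060000, w=1.560275:
  k1 = f(1.060000, 1.560275) = 0.474919
  k2 = f(1.325000, 1.686128) = 0.411025
  w ← 1.560275 + 0.53·0.411025 = 1.778118
w(1.59) ≈ 1.7781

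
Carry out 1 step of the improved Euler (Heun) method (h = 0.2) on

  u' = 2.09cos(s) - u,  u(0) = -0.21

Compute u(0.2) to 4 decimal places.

0.1998

Heun: k1 = f(s_n, u_n); k2 = f(s_n + h, u_n + h·k1); u_{n+1} = u_n + (h/2)·(k1 + k2).
s=0.000000, u=-0.210000:
  k1 = f(0.000000, -0.210000) = 2.300000
  k2 = f(0.200000, 0.250000) = 1.798339
  u ← -0.210000 + (0.2/2)·(2.300000 + 1.798339) = 0.199834
u(0.2) ≈ 0.1998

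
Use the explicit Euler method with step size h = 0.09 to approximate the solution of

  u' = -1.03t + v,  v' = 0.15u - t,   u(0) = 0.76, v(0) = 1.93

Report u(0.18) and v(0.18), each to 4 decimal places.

1.1000, 1.9448

Euler on (u,v): u_{n+1} = u_n + h·u', v_{n+1} = v_n + h·v'.
0.000000: (0.760000, 1.930000); f=(1.930000, 0.114000) → (0.933700, 1.940260)
0.090000: (0.933700, 1.940260); f=(1.847560, 0.050055) → (1.099980, 1.944765)
(u(0.18), v(0.18)) ≈ (1.1000, 1.9448)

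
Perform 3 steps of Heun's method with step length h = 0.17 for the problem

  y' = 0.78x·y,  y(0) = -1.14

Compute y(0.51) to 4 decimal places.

-1.2614

Heun: k1 = f(x_n, y_n); k2 = f(x_n + h, y_n + h·k1); y_{n+1} = y_n + (h/2)·(k1 + k2).
x=0.000000, y=-1.140000:
  k1 = f(0.000000, -1.140000) = 0.000000
  k2 = f(0.170000, -1.140000) = -0.151164
  y ← -1.140000 + (0.17/2)·(0.000000 + (-0.151164)) = -1.152849
x=0.170000, y=-1.152849:
  k1 = f(0.170000, -1.152849) = -0.152868
  k2 = f(0.340000, -1.178836) = -0.312627
  y ← -1.152849 + (0.17/2)·(-0.152868 + (-0.312627)) = -1.192416
x=0.340000, y=-1.192416:
  k1 = f(0.340000, -1.192416) = -0.316229
  k2 = f(0.510000, -1.246175) = -0.495728
  y ← -1.192416 + (0.17/2)·(-0.316229 + (-0.495728)) = -1.261432
y(0.51) ≈ -1.2614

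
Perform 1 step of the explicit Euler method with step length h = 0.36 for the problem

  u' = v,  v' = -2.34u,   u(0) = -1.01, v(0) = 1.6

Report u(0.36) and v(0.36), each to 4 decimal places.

-0.4340, 2.4508

Euler on (u,v): u_{n+1} = u_n + h·u', v_{n+1} = v_n + h·v'.
0.000000: (-1.010000, 1.600000); f=(1.600000, 2.363400) → (-0.434000, 2.450824)
(u(0.36), v(0.36)) ≈ (-0.4340, 2.4508)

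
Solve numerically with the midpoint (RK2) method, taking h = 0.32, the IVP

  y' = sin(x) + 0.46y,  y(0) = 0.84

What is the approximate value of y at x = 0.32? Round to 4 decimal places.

Midpoint: k1 = f(x_n, y_n); k2 = f(x_n + h/2, y_n + (h/2)·k1); y_{n+1} = y_n + h·k2.
x=0.000000, y=0.840000:
  k1 = f(0.000000, 0.840000) = 0.386400
  k2 = f(0.160000, 0.901824) = 0.574157
  y ← 0.840000 + 0.32·0.574157 = 1.023730
y(0.32) ≈ 1.0237

1.0237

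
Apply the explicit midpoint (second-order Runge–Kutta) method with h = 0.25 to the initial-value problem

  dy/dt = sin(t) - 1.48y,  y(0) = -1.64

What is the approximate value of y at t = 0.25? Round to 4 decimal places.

Midpoint: k1 = f(t_n, y_n); k2 = f(t_n + h/2, y_n + (h/2)·k1); y_{n+1} = y_n + h·k2.
t=0.000000, y=-1.640000:
  k1 = f(0.000000, -1.640000) = 2.427200
  k2 = f(0.125000, -1.336600) = 2.102843
  y ← -1.640000 + 0.25·2.102843 = -1.114289
y(0.25) ≈ -1.1143

-1.1143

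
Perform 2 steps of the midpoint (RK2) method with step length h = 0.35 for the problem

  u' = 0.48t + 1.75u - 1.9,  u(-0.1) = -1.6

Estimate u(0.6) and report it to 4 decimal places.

-7.5191

Midpoint: k1 = f(t_n, u_n); k2 = f(t_n + h/2, u_n + (h/2)·k1); u_{n+1} = u_n + h·k2.
t=-0.100000, u=-1.600000:
  k1 = f(-0.100000, -1.600000) = -4.748000
  k2 = f(0.075000, -2.430900) = -6.118075
  u ← -1.600000 + 0.35·(-6.118075) = -3.741326
t=0.250000, u=-3.741326:
  k1 = f(0.250000, -3.741326) = -8.327321
  k2 = f(0.425000, -5.198607) = -10.793563
  u ← -3.741326 + 0.35·(-10.793563) = -7.519073
u(0.6) ≈ -7.5191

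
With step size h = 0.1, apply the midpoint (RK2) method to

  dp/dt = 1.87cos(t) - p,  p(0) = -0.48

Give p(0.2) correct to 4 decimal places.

-0.0570

Midpoint: k1 = f(t_n, p_n); k2 = f(t_n + h/2, p_n + (h/2)·k1); p_{n+1} = p_n + h·k2.
t=0.000000, p=-0.480000:
  k1 = f(0.000000, -0.480000) = 2.350000
  k2 = f(0.050000, -0.362500) = 2.230163
  p ← -0.480000 + 0.1·2.230163 = -0.256984
t=0.100000, p=-0.256984:
  k1 = f(0.100000, -0.256984) = 2.117641
  k2 = f(0.150000, -0.151102) = 2.000104
  p ← -0.256984 + 0.1·2.000104 = -0.056973
p(0.2) ≈ -0.0570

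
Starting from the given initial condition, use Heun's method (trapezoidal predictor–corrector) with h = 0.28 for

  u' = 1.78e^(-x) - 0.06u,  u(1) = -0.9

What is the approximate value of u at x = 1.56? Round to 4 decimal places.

Heun: k1 = f(x_n, u_n); k2 = f(x_n + h, u_n + h·k1); u_{n+1} = u_n + (h/2)·(k1 + k2).
x=1.000000, u=-0.900000:
  k1 = f(1.000000, -0.900000) = 0.708825
  k2 = f(1.280000, -0.701529) = 0.536998
  u ← -0.900000 + (0.28/2)·(0.708825 + 0.536998) = -0.725585
x=1.280000, u=-0.725585:
  k1 = f(1.280000, -0.725585) = 0.538441
  k2 = f(1.560000, -0.574821) = 0.408531
  u ← -0.725585 + (0.28/2)·(0.538441 + 0.408531) = -0.593008
u(1.56) ≈ -0.5930

-0.5930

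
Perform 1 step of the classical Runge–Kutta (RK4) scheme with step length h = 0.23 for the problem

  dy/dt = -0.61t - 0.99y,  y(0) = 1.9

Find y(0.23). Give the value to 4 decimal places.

1.4981

RK4: k1 = f(t_n, y_n); k2 = f(t_n + h/2, y_n + (h/2)·k1); k3 = f(t_n + h/2, y_n + (h/2)·k2); k4 = f(t_n + h, y_n + h·k3); y_{n+1} = y_n + (h/6)·(k1 + 2k2 + 2k3 + k4).
t=0.000000, y=1.900000:
  k1 = f(0.000000, 1.900000) = -1.881000
  k2 = f(0.115000, 1.683685) = -1.736998
  k3 = f(0.115000, 1.700245) = -1.753393
  k4 = f(0.230000, 1.496720) = -1.622052
  y ← 1.900000 + (0.23/6)·(k1 + 2k2 + 2k3 + k4) = 1.498120
y(0.23) ≈ 1.4981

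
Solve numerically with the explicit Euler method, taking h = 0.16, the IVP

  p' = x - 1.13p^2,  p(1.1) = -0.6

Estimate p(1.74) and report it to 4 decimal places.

Euler: p_{n+1} = p_n + h·f(x_n, p_n).
x=1.100000, p=-0.600000: f=0.693200 → p ← -0.600000 + 0.16·0.693200 = -0.489088
x=1.260000, p=-0.489088: f=0.989696 → p ← -0.489088 + 0.16·0.989696 = -0.330737
x=1.420000, p=-0.330737: f=1.296393 → p ← -0.330737 + 0.16·1.296393 = -0.123314
x=1.580000, p=-0.123314: f=1.562817 → p ← -0.123314 + 0.16·1.562817 = 0.126737
p(1.74) ≈ 0.1267

0.1267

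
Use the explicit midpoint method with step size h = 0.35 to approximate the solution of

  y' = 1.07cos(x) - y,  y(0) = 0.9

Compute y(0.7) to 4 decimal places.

Midpoint: k1 = f(x_n, y_n); k2 = f(x_n + h/2, y_n + (h/2)·k1); y_{n+1} = y_n + h·k2.
x=0.000000, y=0.900000:
  k1 = f(0.000000, 0.900000) = 0.170000
  k2 = f(0.175000, 0.929750) = 0.123907
  y ← 0.900000 + 0.35·0.123907 = 0.943368
x=0.350000, y=0.943368:
  k1 = f(0.350000, 0.943368) = 0.061761
  k2 = f(0.525000, 0.954176) = -0.028279
  y ← 0.943368 + 0.35·(-0.028279) = 0.933470
y(0.7) ≈ 0.9335

0.9335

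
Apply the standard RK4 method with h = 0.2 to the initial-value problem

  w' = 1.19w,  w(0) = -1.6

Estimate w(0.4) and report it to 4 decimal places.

RK4: k1 = f(t_n, w_n); k2 = f(t_n + h/2, w_n + (h/2)·k1); k3 = f(t_n + h/2, w_n + (h/2)·k2); k4 = f(t_n + h, w_n + h·k3); w_{n+1} = w_n + (h/6)·(k1 + 2k2 + 2k3 + k4).
t=0.000000, w=-1.600000:
  k1 = f(0.000000, -1.600000) = -1.904000
  k2 = f(0.100000, -1.790400) = -2.130576
  k3 = f(0.100000, -1.813058) = -2.157539
  k4 = f(0.200000, -2.031508) = -2.417494
  w ← -1.600000 + (0.2/6)·(k1 + 2k2 + 2k3 + k4) = -2.029924
t=0.200000, w=-2.029924:
  k1 = f(0.200000, -2.029924) = -2.415610
  k2 = f(0.300000, -2.271485) = -2.703067
  k3 = f(0.300000, -2.300231) = -2.737275
  k4 = f(0.400000, -2.577379) = -3.067081
  w ← -2.029924 + (0.2/6)·(k1 + 2k2 + 2k3 + k4) = -2.575370
w(0.4) ≈ -2.5754

-2.5754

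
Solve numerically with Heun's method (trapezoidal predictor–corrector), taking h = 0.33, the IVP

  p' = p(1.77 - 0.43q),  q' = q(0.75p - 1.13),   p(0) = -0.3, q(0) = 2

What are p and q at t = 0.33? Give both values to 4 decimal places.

-0.4284, 1.2933

Heun on (p,q): k1 = f(t_n, state_n); k2 = f(t_n + h, state_n + h·k1); state_{n+1} = state_n + (h/2)·(k1 + k2).
0.000000: (-0.300000, 2.000000)
  k1 = (-0.273000, -2.710000)
  predictor → (-0.390090, 1.105700)
  k2 = (-0.504991, -1.572933)
  → (-0.428368, 1.293316)
(p(0.33), q(0.33)) ≈ (-0.4284, 1.2933)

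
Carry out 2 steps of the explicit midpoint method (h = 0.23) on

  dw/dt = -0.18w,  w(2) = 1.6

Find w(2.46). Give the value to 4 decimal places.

1.4729

Midpoint: k1 = f(t_n, w_n); k2 = f(t_n + h/2, w_n + (h/2)·k1); w_{n+1} = w_n + h·k2.
t=2.000000, w=1.600000:
  k1 = f(2.000000, 1.600000) = -0.288000
  k2 = f(2.115000, 1.566880) = -0.282038
  w ← 1.600000 + 0.23·(-0.282038) = 1.535131
t=2.230000, w=1.535131:
  k1 = f(2.230000, 1.535131) = -0.276324
  k2 = f(2.345000, 1.503354) = -0.270604
  w ← 1.535131 + 0.23·(-0.270604) = 1.472892
w(2.46) ≈ 1.4729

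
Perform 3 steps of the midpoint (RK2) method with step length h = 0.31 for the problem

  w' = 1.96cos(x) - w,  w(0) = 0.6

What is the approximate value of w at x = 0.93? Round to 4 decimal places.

1.2090

Midpoint: k1 = f(x_n, w_n); k2 = f(x_n + h/2, w_n + (h/2)·k1); w_{n+1} = w_n + h·k2.
x=0.000000, w=0.600000:
  k1 = f(0.000000, 0.600000) = 1.360000
  k2 = f(0.155000, 0.810800) = 1.125703
  w ← 0.600000 + 0.31·1.125703 = 0.948968
x=0.310000, w=0.948968:
  k1 = f(0.310000, 0.948968) = 0.917606
  k2 = f(0.465000, 1.091197) = 0.660694
  w ← 0.948968 + 0.31·0.660694 = 1.153783
x=0.620000, w=1.153783:
  k1 = f(0.620000, 1.153783) = 0.441419
  k2 = f(0.775000, 1.222203) = 0.178062
  w ← 1.153783 + 0.31·0.178062 = 1.208982
w(0.93) ≈ 1.2090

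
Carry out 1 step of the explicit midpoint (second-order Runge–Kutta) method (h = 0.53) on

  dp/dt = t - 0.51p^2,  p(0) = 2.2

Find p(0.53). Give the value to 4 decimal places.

1.6945

Midpoint: k1 = f(t_n, p_n); k2 = f(t_n + h/2, p_n + (h/2)·k1); p_{n+1} = p_n + h·k2.
t=0.000000, p=2.200000:
  k1 = f(0.000000, 2.200000) = -2.468400
  k2 = f(0.265000, 1.545874) = -0.953760
  p ← 2.200000 + 0.53·(-0.953760) = 1.694507
p(0.53) ≈ 1.6945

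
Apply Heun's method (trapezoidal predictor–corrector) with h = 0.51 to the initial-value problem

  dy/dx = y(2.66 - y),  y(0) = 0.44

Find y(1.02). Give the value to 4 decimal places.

Heun: k1 = f(x_n, y_n); k2 = f(x_n + h, y_n + h·k1); y_{n+1} = y_n + (h/2)·(k1 + k2).
x=0.000000, y=0.440000:
  k1 = f(0.000000, 0.440000) = 0.976800
  k2 = f(0.510000, 0.938168) = 1.615368
  y ← 0.440000 + (0.51/2)·(0.976800 + 1.615368) = 1.101003
x=0.510000, y=1.101003:
  k1 = f(0.510000, 1.101003) = 1.716460
  k2 = f(1.020000, 1.976397) = 1.351070
  y ← 1.101003 + (0.51/2)·(1.716460 + 1.351070) = 1.883223
y(1.02) ≈ 1.8832

1.8832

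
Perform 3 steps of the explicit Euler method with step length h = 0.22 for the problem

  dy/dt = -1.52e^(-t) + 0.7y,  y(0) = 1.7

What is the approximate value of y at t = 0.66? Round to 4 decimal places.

Euler: y_{n+1} = y_n + h·f(t_n, y_n).
t=0.000000, y=1.700000: f=-0.330000 → y ← 1.700000 + 0.22·(-0.330000) = 1.627400
t=0.220000, y=1.627400: f=-0.080649 → y ← 1.627400 + 0.22·(-0.080649) = 1.609657
t=0.440000, y=1.609657: f=0.147825 → y ← 1.609657 + 0.22·0.147825 = 1.642179
y(0.66) ≈ 1.6422

1.6422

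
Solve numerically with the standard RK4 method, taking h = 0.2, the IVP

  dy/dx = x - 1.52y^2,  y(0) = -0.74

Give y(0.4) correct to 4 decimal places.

RK4: k1 = f(x_n, y_n); k2 = f(x_n + h/2, y_n + (h/2)·k1); k3 = f(x_n + h/2, y_n + (h/2)·k2); k4 = f(x_n + h, y_n + h·k3); y_{n+1} = y_n + (h/6)·(k1 + 2k2 + 2k3 + k4).
x=0.000000, y=-0.740000:
  k1 = f(0.000000, -0.740000) = -0.832352
  k2 = f(0.100000, -0.823235) = -0.930129
  k3 = f(0.100000, -0.833013) = -0.954744
  k4 = f(0.200000, -0.930949) = -1.117332
  y ← -0.740000 + (0.2/6)·(k1 + 2k2 + 2k3 + k4) = -0.930648
x=0.200000, y=-0.930648:
  k1 = f(0.200000, -0.930648) = -1.116480
  k2 = f(0.300000, -1.042296) = -1.351298
  k3 = f(0.300000, -1.065777) = -1.426540
  k4 = f(0.400000, -1.215956) = -1.847393
  y ← -0.930648 + (0.2/6)·(k1 + 2k2 + 2k3 + k4) = -1.214633
y(0.4) ≈ -1.2146

-1.2146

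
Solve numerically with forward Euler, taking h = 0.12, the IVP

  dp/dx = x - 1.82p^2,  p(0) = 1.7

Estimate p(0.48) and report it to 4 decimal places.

Euler: p_{n+1} = p_n + h·f(x_n, p_n).
x=0.000000, p=1.700000: f=-5.259800 → p ← 1.700000 + 0.12·(-5.259800) = 1.068824
x=0.120000, p=1.068824: f=-1.959140 → p ← 1.068824 + 0.12·(-1.959140) = 0.833727
x=0.240000, p=0.833727: f=-1.025084 → p ← 0.833727 + 0.12·(-1.025084) = 0.710717
x=0.360000, p=0.710717: f=-0.559316 → p ← 0.710717 + 0.12·(-0.559316) = 0.643599
p(0.48) ≈ 0.6436

0.6436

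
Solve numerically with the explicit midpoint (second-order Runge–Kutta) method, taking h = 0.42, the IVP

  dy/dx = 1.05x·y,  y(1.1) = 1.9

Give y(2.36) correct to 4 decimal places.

Midpoint: k1 = f(x_n, y_n); k2 = f(x_n + h/2, y_n + (h/2)·k1); y_{n+1} = y_n + h·k2.
x=1.100000, y=1.900000:
  k1 = f(1.100000, 1.900000) = 2.194500
  k2 = f(1.310000, 2.360845) = 3.247342
  y ← 1.900000 + 0.42·3.247342 = 3.263884
x=1.520000, y=3.263884:
  k1 = f(1.520000, 3.263884) = 5.209158
  k2 = f(1.730000, 4.357807) = 7.915957
  y ← 3.263884 + 0.42·7.915957 = 6.588585
x=1.940000, y=6.588585:
  k1 = f(1.940000, 6.588585) = 13.420949
  k2 = f(2.150000, 9.406985) = 21.236268
  y ← 6.588585 + 0.42·21.236268 = 15.507818
y(2.36) ≈ 15.5078

15.5078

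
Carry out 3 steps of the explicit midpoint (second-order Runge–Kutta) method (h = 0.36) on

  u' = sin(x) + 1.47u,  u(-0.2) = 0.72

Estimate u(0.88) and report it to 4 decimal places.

Midpoint: k1 = f(x_n, u_n); k2 = f(x_n + h/2, u_n + (h/2)·k1); u_{n+1} = u_n + h·k2.
x=-0.200000, u=0.720000:
  k1 = f(-0.200000, 0.720000) = 0.859731
  k2 = f(-0.020000, 0.874752) = 1.265886
  u ← 0.720000 + 0.36·1.265886 = 1.175719
x=0.160000, u=1.175719:
  k1 = f(0.160000, 1.175719) = 1.887625
  k2 = f(0.340000, 1.515492) = 2.561260
  u ← 1.175719 + 0.36·2.561260 = 2.097772
x=0.520000, u=2.097772:
  k1 = f(0.520000, 2.097772) = 3.580606
  k2 = f(0.700000, 2.742281) = 4.675371
  u ← 2.097772 + 0.36·4.675371 = 3.780906
u(0.88) ≈ 3.7809

3.7809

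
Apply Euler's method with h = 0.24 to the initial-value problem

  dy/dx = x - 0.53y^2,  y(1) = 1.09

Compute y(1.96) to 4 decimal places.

1.5891

Euler: y_{n+1} = y_n + h·f(x_n, y_n).
x=1.000000, y=1.090000: f=0.370307 → y ← 1.090000 + 0.24·0.370307 = 1.178874
x=1.240000, y=1.178874: f=0.503436 → y ← 1.178874 + 0.24·0.503436 = 1.299698
x=1.480000, y=1.299698: f=0.584716 → y ← 1.299698 + 0.24·0.584716 = 1.440030
x=1.720000, y=1.440030: f=0.620946 → y ← 1.440030 + 0.24·0.620946 = 1.589057
y(1.96) ≈ 1.5891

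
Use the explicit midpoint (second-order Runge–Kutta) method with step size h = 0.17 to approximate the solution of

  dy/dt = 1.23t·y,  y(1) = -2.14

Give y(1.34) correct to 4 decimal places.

-3.4645

Midpoint: k1 = f(t_n, y_n); k2 = f(t_n + h/2, y_n + (h/2)·k1); y_{n+1} = y_n + h·k2.
t=1.000000, y=-2.140000:
  k1 = f(1.000000, -2.140000) = -2.632200
  k2 = f(1.085000, -2.363737) = -3.154525
  y ← -2.140000 + 0.17·(-3.154525) = -2.676269
t=1.170000, y=-2.676269:
  k1 = f(1.170000, -2.676269) = -3.851419
  k2 = f(1.255000, -3.003640) = -4.636569
  y ← -2.676269 + 0.17·(-4.636569) = -3.464486
y(1.34) ≈ -3.4645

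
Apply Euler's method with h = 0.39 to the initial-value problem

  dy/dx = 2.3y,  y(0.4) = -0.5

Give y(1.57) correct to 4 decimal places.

-3.4133

Euler: y_{n+1} = y_n + h·f(x_n, y_n).
x=0.400000, y=-0.500000: f=-1.150000 → y ← -0.500000 + 0.39·(-1.150000) = -0.948500
x=0.790000, y=-0.948500: f=-2.181550 → y ← -0.948500 + 0.39·(-2.181550) = -1.799304
x=1.180000, y=-1.799304: f=-4.138400 → y ← -1.799304 + 0.39·(-4.138400) = -3.413281
y(1.57) ≈ -3.4133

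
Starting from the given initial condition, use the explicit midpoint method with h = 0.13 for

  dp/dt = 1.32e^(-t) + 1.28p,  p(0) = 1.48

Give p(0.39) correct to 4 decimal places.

Midpoint: k1 = f(t_n, p_n); k2 = f(t_n + h/2, p_n + (h/2)·k1); p_{n+1} = p_n + h·k2.
t=0.000000, p=1.480000:
  k1 = f(0.000000, 1.480000) = 3.214400
  k2 = f(0.065000, 1.688936) = 3.398767
  p ← 1.480000 + 0.13·3.398767 = 1.921840
t=0.130000, p=1.921840:
  k1 = f(0.130000, 1.921840) = 3.619041
  k2 = f(0.195000, 2.157077) = 3.847201
  p ← 1.921840 + 0.13·3.847201 = 2.421976
t=0.260000, p=2.421976:
  k1 = f(0.260000, 2.421976) = 4.117917
  k2 = f(0.325000, 2.689640) = 4.396476
  p ← 2.421976 + 0.13·4.396476 = 2.993518
p(0.39) ≈ 2.9935

2.9935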